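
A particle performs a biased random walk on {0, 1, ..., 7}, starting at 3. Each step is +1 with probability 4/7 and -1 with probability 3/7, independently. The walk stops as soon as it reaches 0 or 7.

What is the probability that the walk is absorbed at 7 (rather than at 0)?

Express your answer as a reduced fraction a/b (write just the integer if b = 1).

Answer: 9472/14197

Derivation:
Biased walk: p = 4/7, q = 3/7, r = q/p = 3/4
Gambler's ruin: P(hit 7 before 0 | start at 3) = (1 - r^a)/(1 - r^N)
r^3 = 27/64; r^7 = 2187/16384
P = (1 - 27/64) / (1 - 2187/16384) = 37/64 / 14197/16384 = 9472/14197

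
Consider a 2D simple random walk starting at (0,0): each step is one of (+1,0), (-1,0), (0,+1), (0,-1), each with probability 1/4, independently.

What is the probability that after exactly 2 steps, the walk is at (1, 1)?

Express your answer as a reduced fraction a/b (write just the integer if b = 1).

Answer: 1/8

Derivation:
Let h be the number of horizontal steps (so 2-h are vertical). To end at (1,1) need (h+1)/2 right-steps and ((2-h)+1)/2 up-steps.
Sum over h with 1 ≤ h ≤ 1, h ≡ 1 (mod 2), 2-h ≡ 1 (mod 2):
h=1: C(2,1)·C(1,1)·C(1,1) = 2·1·1 = 2
Total favorable: 2
Total paths: 4^2 = 16
P = 2/16 = 1/8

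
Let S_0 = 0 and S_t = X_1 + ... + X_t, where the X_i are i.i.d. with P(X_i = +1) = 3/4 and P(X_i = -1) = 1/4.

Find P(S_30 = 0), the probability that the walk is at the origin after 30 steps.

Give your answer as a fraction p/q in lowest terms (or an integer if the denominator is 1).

Answer: 139110429284415/72057594037927936

Derivation:
To be at 0 after 30 steps: need exactly 15 steps of +1 and 15 of -1.
Number of such sequences: C(30,15) = 155117520
Each has probability (3/4)^15 · (1/4)^15 = 14348907/1152921504606846976
P = 155117520 · 14348907/1152921504606846976 = 139110429284415/72057594037927936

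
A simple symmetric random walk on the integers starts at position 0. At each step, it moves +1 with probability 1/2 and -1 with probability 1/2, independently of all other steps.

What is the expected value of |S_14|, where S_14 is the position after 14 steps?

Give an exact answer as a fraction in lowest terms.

Answer: 3003/1024

Derivation:
S_14 takes values m ≡ 0 (mod 2) with |m| ≤ 14; P(S_14=m) = C(14,(14+m)/2)/2^14.
Total paths: 2^14 = 16384
Distribution: P(S=-14)=1/16384, P(S=-12)=14/16384, P(S=-10)=91/16384, P(S=-8)=364/16384, P(S=-6)=1001/16384, P(S=-4)=2002/16384, P(S=-2)=3003/16384, P(S=0)=3432/16384, P(S=2)=3003/16384, P(S=4)=2002/16384, P(S=6)=1001/16384, P(S=8)=364/16384, P(S=10)=91/16384, P(S=12)=14/16384, P(S=14)=1/16384
E[|S_14|] = Σ_m |m|·P(S_14=m) = 48048/16384 = 3003/1024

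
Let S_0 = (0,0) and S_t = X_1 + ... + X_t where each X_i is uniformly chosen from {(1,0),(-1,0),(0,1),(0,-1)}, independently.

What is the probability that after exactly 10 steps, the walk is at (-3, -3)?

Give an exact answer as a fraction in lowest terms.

Answer: 2835/262144

Derivation:
Let h be the number of horizontal steps (so 10-h are vertical). To end at (-3,-3) need (h-3)/2 right-steps and ((10-h)-3)/2 up-steps.
Sum over h with 3 ≤ h ≤ 7, h ≡ 1 (mod 2), 10-h ≡ 1 (mod 2):
h=3: C(10,3)·C(3,0)·C(7,2) = 120·1·21 = 2520
h=5: C(10,5)·C(5,1)·C(5,1) = 252·5·5 = 6300
h=7: C(10,7)·C(7,2)·C(3,0) = 120·21·1 = 2520
Total favorable: 11340
Total paths: 4^10 = 1048576
P = 11340/1048576 = 2835/262144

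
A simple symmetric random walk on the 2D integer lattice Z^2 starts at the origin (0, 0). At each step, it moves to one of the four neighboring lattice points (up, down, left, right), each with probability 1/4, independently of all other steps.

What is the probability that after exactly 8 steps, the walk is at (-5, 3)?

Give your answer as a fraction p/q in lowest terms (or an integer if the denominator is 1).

Let h be the number of horizontal steps (so 8-h are vertical). To end at (-5,3) need (h-5)/2 right-steps and ((8-h)+3)/2 up-steps.
Sum over h with 5 ≤ h ≤ 5, h ≡ 1 (mod 2), 8-h ≡ 1 (mod 2):
h=5: C(8,5)·C(5,0)·C(3,3) = 56·1·1 = 56
Total favorable: 56
Total paths: 4^8 = 65536
P = 56/65536 = 7/8192

Answer: 7/8192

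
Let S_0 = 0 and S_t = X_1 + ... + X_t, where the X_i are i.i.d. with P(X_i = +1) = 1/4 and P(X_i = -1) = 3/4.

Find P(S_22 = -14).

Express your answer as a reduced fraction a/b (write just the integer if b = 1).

Answer: 2833980877035/17592186044416

Derivation:
To reach position -14 after 22 steps: need 4 steps of +1 and 18 steps of -1.
Number of such sequences: C(22,4) = 7315
Each has probability (1/4)^4 · (3/4)^18 = 387420489/17592186044416
P = 7315 · 387420489/17592186044416 = 2833980877035/17592186044416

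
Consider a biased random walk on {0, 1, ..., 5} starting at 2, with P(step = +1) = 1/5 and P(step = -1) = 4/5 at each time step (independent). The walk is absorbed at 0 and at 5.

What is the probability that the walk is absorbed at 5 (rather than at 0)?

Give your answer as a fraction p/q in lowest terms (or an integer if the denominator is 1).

Biased walk: p = 1/5, q = 4/5, r = q/p = 4
Gambler's ruin: P(hit 5 before 0 | start at 2) = (1 - r^a)/(1 - r^N)
r^2 = 16; r^5 = 1024
P = (1 - 16) / (1 - 1024) = -15 / -1023 = 5/341

Answer: 5/341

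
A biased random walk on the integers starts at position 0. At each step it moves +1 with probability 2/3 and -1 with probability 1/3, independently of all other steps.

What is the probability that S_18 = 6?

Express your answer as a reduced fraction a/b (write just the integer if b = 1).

To reach position 6 after 18 steps: need 12 steps of +1 and 6 steps of -1.
Number of such sequences: C(18,12) = 18564
Each has probability (2/3)^12 · (1/3)^6 = 4096/387420489
P = 18564 · 4096/387420489 = 25346048/129140163

Answer: 25346048/129140163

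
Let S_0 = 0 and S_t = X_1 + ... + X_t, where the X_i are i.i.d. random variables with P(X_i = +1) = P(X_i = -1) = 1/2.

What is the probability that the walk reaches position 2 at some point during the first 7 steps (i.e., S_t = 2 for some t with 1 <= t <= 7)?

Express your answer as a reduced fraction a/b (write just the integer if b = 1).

Answer: 29/64

Derivation:
Count via complement. Let g(t,s) = #length-t paths at position s with S_1..S_t all ≠ 2.
g(t,s) = g(t-1,s-1) + g(t-1,s+1) for s ≠ 2; g(t,2) = 0.
t=0: g(0,0)=1
t=1: g(1,-1)=1 g(1,1)=1
t=2: g(2,-2)=1 g(2,0)=2
t=3: g(3,-3)=1 g(3,-1)=3 g(3,1)=2
t=4: g(4,-4)=1 g(4,-2)=4 g(4,0)=5
t=5: g(5,-5)=1 g(5,-3)=5 g(5,-1)=9 g(5,1)=5
t=6: g(6,-6)=1 g(6,-4)=6 g(6,-2)=14 g(6,0)=14
t=7: g(7,-7)=1 g(7,-5)=7 g(7,-3)=20 g(7,-1)=28 g(7,1)=14
Paths never hitting 2: Σ_s g(7,s) = 70
Paths hitting 2: 2^7 - 70 = 58
P = 58/128 = 29/64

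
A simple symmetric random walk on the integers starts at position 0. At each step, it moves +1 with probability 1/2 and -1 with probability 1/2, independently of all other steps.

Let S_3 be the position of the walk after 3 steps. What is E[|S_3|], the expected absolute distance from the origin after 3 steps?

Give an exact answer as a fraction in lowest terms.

Answer: 3/2

Derivation:
S_3 takes values m ≡ 1 (mod 2) with |m| ≤ 3; P(S_3=m) = C(3,(3+m)/2)/2^3.
Total paths: 2^3 = 8
Distribution: P(S=-3)=1/8, P(S=-1)=3/8, P(S=1)=3/8, P(S=3)=1/8
E[|S_3|] = Σ_m |m|·P(S_3=m) = 12/8 = 3/2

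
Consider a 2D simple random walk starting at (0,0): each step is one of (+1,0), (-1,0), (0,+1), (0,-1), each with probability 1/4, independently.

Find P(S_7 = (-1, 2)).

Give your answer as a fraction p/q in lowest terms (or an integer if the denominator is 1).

Answer: 735/16384

Derivation:
Let h be the number of horizontal steps (so 7-h are vertical). To end at (-1,2) need (h-1)/2 right-steps and ((7-h)+2)/2 up-steps.
Sum over h with 1 ≤ h ≤ 5, h ≡ 1 (mod 2), 7-h ≡ 0 (mod 2):
h=1: C(7,1)·C(1,0)·C(6,4) = 7·1·15 = 105
h=3: C(7,3)·C(3,1)·C(4,3) = 35·3·4 = 420
h=5: C(7,5)·C(5,2)·C(2,2) = 21·10·1 = 210
Total favorable: 735
Total paths: 4^7 = 16384
P = 735/16384 = 735/16384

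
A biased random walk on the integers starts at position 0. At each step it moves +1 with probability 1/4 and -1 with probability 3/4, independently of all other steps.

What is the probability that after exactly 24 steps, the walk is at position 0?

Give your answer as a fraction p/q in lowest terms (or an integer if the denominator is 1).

To be at 0 after 24 steps: need exactly 12 steps of +1 and 12 of -1.
Number of such sequences: C(24,12) = 2704156
Each has probability (1/4)^12 · (3/4)^12 = 531441/281474976710656
P = 2704156 · 531441/281474976710656 = 359274842199/70368744177664

Answer: 359274842199/70368744177664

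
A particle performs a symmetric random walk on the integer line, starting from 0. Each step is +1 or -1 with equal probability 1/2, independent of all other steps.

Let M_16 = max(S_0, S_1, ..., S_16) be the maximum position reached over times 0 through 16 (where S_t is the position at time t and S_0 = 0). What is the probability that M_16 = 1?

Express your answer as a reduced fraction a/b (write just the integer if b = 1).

Let M_16 = max(S_0,...,S_16). Use the reflection principle: for j ≥ 1, #{paths with M_16 ≥ j} = #{S_16 ≥ j} + #{S_16 ≥ j+1}.
By reflection, #{M_16 ≥ 1} = #{S_16 ≥ 1} + #{S_16 ≥ 2} = 26333 + 26333 = 52666.
#{M_16 ≥ 2} = #{S_16 ≥ 2} + #{S_16 ≥ 3} = 26333 + 14893 = 41226.
#{M_16 = 1} = 52666 - 41226 = 11440.
P(M_16 = 1) = 11440/65536 = 715/4096

Answer: 715/4096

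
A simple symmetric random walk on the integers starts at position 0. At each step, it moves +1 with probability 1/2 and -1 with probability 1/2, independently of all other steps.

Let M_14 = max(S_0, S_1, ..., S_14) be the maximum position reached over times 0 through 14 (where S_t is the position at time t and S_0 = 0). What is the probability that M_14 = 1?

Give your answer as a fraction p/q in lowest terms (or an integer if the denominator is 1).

Answer: 3003/16384

Derivation:
Let M_14 = max(S_0,...,S_14). Use the reflection principle: for j ≥ 1, #{paths with M_14 ≥ j} = #{S_14 ≥ j} + #{S_14 ≥ j+1}.
By reflection, #{M_14 ≥ 1} = #{S_14 ≥ 1} + #{S_14 ≥ 2} = 6476 + 6476 = 12952.
#{M_14 ≥ 2} = #{S_14 ≥ 2} + #{S_14 ≥ 3} = 6476 + 3473 = 9949.
#{M_14 = 1} = 12952 - 9949 = 3003.
P(M_14 = 1) = 3003/16384 = 3003/16384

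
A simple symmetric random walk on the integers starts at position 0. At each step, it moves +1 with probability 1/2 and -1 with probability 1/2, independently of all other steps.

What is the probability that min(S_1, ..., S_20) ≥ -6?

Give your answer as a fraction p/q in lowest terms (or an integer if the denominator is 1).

Answer: 115957/131072

Derivation:
Let f(t,s) = #length-t paths at position s with S_1..S_t all ≥ -6.
f(t,s) = f(t-1,s-1) + f(t-1,s+1) for s ≥ -6; f(t,s) = 0 for s < -6.
t=0: f(0,0)=1
t=1: f(1,-1)=1 f(1,1)=1
t=2: f(2,-2)=1 f(2,0)=2 f(2,2)=1
t=3: f(3,-3)=1 f(3,-1)=3 f(3,1)=3 f(3,3)=1
t=4: f(4,-4)=1 f(4,-2)=4 f(4,0)=6 f(4,2)=4 f(4,4)=1
t=5: f(5,-5)=1 f(5,-3)=5 f(5,-1)=10 f(5,1)=10 f(5,3)=5 f(5,5)=1
t=6: f(6,-6)=1 f(6,-4)=6 f(6,-2)=15 f(6,0)=20 f(6,2)=15 f(6,4)=6 f(6,6)=1
t=7: f(7,-5)=7 f(7,-3)=21 f(7,-1)=35 f(7,1)=35 f(7,3)=21 f(7,5)=7 f(7,7)=1
t=8: f(8,-6)=7 f(8,-4)=28 f(8,-2)=56 f(8,0)=70 f(8,2)=56 f(8,4)=28 f(8,6)=8 f(8,8)=1
t=9: f(9,-5)=35 f(9,-3)=84 f(9,-1)=126 f(9,1)=126 f(9,3)=84 f(9,5)=36 f(9,7)=9 f(9,9)=1
t=10: f(10,-6)=35 f(10,-4)=119 f(10,-2)=210 f(10,0)=252 f(10,2)=210 f(10,4)=120 f(10,6)=45 f(10,8)=10 f(10,10)=1
t=11: f(11,-5)=154 f(11,-3)=329 f(11,-1)=462 f(11,1)=462 f(11,3)=330 f(11,5)=165 f(11,7)=55 f(11,9)=11 f(11,11)=1
t=12: f(12,-6)=154 f(12,-4)=483 f(12,-2)=791 f(12,0)=924 f(12,2)=792 f(12,4)=495 f(12,6)=220 f(12,8)=66 f(12,10)=12 f(12,12)=1
t=13: f(13,-5)=637 f(13,-3)=1274 f(13,-1)=1715 f(13,1)=1716 f(13,3)=1287 f(13,5)=715 f(13,7)=286 f(13,9)=78 f(13,11)=13 f(13,13)=1
t=14: f(14,-6)=637 f(14,-4)=1911 f(14,-2)=2989 f(14,0)=3431 f(14,2)=3003 f(14,4)=2002 f(14,6)=1001 f(14,8)=364 f(14,10)=91 f(14,12)=14 f(14,14)=1
t=15: f(15,-5)=2548 f(15,-3)=4900 f(15,-1)=6420 f(15,1)=6434 f(15,3)=5005 f(15,5)=3003 f(15,7)=1365 f(15,9)=455 f(15,11)=105 f(15,13)=15 f(15,15)=1
t=16: f(16,-6)=2548 f(16,-4)=7448 f(16,-2)=11320 f(16,0)=12854 f(16,2)=11439 f(16,4)=8008 f(16,6)=4368 f(16,8)=1820 f(16,10)=560 f(16,12)=120 f(16,14)=16 f(16,16)=1
t=17: f(17,-5)=9996 f(17,-3)=18768 f(17,-1)=24174 f(17,1)=24293 f(17,3)=19447 f(17,5)=12376 f(17,7)=6188 f(17,9)=2380 f(17,11)=680 f(17,13)=136 f(17,15)=17 f(17,17)=1
t=18: f(18,-6)=9996 f(18,-4)=28764 f(18,-2)=42942 f(18,0)=48467 f(18,2)=43740 f(18,4)=31823 f(18,6)=18564 f(18,8)=8568 f(18,10)=3060 f(18,12)=816 f(18,14)=153 f(18,16)=18 f(18,18)=1
t=19: f(19,-5)=38760 f(19,-3)=71706 f(19,-1)=91409 f(19,1)=92207 f(19,3)=75563 f(19,5)=50387 f(19,7)=27132 f(19,9)=11628 f(19,11)=3876 f(19,13)=969 f(19,15)=171 f(19,17)=19 f(19,19)=1
t=20: f(20,-6)=38760 f(20,-4)=110466 f(20,-2)=163115 f(20,0)=183616 f(20,2)=167770 f(20,4)=125950 f(20,6)=77519 f(20,8)=38760 f(20,10)=15504 f(20,12)=4845 f(20,14)=1140 f(20,16)=190 f(20,18)=20 f(20,20)=1
Σ_s f(20,s) = 927656
P = 927656/1048576 = 115957/131072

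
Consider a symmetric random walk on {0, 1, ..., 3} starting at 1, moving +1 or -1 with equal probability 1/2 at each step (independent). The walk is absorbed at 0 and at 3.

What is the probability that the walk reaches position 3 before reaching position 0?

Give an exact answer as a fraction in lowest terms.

Symmetric walk (p = 1/2): the harmonic-function argument gives P(hit 3 before 0 | start at 1) = a/N.
P = 1/3 = 1/3

Answer: 1/3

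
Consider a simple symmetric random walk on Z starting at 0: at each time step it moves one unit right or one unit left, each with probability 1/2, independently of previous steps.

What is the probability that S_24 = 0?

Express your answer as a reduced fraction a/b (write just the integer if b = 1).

Answer: 676039/4194304

Derivation:
To return to 0 after 24 steps: need exactly 12 steps of +1 and 12 of -1.
Favorable paths: C(24,12) = 2704156
Total paths: 2^24 = 16777216
P = 2704156/16777216 = 676039/4194304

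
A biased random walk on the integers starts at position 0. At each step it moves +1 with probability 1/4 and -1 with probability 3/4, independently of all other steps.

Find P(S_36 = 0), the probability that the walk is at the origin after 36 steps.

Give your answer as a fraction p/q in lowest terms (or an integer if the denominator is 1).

Answer: 878973338916790425/1180591620717411303424

Derivation:
To be at 0 after 36 steps: need exactly 18 steps of +1 and 18 of -1.
Number of such sequences: C(36,18) = 9075135300
Each has probability (1/4)^18 · (3/4)^18 = 387420489/4722366482869645213696
P = 9075135300 · 387420489/4722366482869645213696 = 878973338916790425/1180591620717411303424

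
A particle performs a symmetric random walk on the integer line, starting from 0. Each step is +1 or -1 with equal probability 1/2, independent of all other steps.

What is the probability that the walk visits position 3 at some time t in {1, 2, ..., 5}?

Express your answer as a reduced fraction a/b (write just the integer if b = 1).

Answer: 7/32

Derivation:
Count via complement. Let g(t,s) = #length-t paths at position s with S_1..S_t all ≠ 3.
g(t,s) = g(t-1,s-1) + g(t-1,s+1) for s ≠ 3; g(t,3) = 0.
t=0: g(0,0)=1
t=1: g(1,-1)=1 g(1,1)=1
t=2: g(2,-2)=1 g(2,0)=2 g(2,2)=1
t=3: g(3,-3)=1 g(3,-1)=3 g(3,1)=3
t=4: g(4,-4)=1 g(4,-2)=4 g(4,0)=6 g(4,2)=3
t=5: g(5,-5)=1 g(5,-3)=5 g(5,-1)=10 g(5,1)=9
Paths never hitting 3: Σ_s g(5,s) = 25
Paths hitting 3: 2^5 - 25 = 7
P = 7/32 = 7/32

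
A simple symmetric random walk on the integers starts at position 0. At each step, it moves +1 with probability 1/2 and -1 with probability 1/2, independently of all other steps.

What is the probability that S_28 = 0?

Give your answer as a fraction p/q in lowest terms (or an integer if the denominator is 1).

Answer: 5014575/33554432

Derivation:
To return to 0 after 28 steps: need exactly 14 steps of +1 and 14 of -1.
Favorable paths: C(28,14) = 40116600
Total paths: 2^28 = 268435456
P = 40116600/268435456 = 5014575/33554432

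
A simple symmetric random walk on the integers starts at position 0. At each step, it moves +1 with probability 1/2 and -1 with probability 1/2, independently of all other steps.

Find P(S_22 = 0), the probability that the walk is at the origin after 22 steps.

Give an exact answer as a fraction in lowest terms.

To return to 0 after 22 steps: need exactly 11 steps of +1 and 11 of -1.
Favorable paths: C(22,11) = 705432
Total paths: 2^22 = 4194304
P = 705432/4194304 = 88179/524288

Answer: 88179/524288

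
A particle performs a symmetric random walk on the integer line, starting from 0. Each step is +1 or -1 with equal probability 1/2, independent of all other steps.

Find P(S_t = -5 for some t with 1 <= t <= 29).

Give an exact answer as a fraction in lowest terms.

Answer: 194129627/536870912

Derivation:
Count via complement. Let g(t,s) = #length-t paths at position s with S_1..S_t all ≠ -5.
g(t,s) = g(t-1,s-1) + g(t-1,s+1) for s ≠ -5; g(t,-5) = 0.
t=0: g(0,0)=1
t=1: g(1,-1)=1 g(1,1)=1
t=2: g(2,-2)=1 g(2,0)=2 g(2,2)=1
t=3: g(3,-3)=1 g(3,-1)=3 g(3,1)=3 g(3,3)=1
t=4: g(4,-4)=1 g(4,-2)=4 g(4,0)=6 g(4,2)=4 g(4,4)=1
t=5: g(5,-3)=5 g(5,-1)=10 g(5,1)=10 g(5,3)=5 g(5,5)=1
t=6: g(6,-4)=5 g(6,-2)=15 g(6,0)=20 g(6,2)=15 g(6,4)=6 g(6,6)=1
t=7: g(7,-3)=20 g(7,-1)=35 g(7,1)=35 g(7,3)=21 g(7,5)=7 g(7,7)=1
t=8: g(8,-4)=20 g(8,-2)=55 g(8,0)=70 g(8,2)=56 g(8,4)=28 g(8,6)=8 g(8,8)=1
t=9: g(9,-3)=75 g(9,-1)=125 g(9,1)=126 g(9,3)=84 g(9,5)=36 g(9,7)=9 g(9,9)=1
t=10: g(10,-4)=75 g(10,-2)=200 g(10,0)=251 g(10,2)=210 g(10,4)=120 g(10,6)=45 g(10,8)=10 g(10,10)=1
t=11: g(11,-3)=275 g(11,-1)=451 g(11,1)=461 g(11,3)=330 g(11,5)=165 g(11,7)=55 g(11,9)=11 g(11,11)=1
t=12: g(12,-4)=275 g(12,-2)=726 g(12,0)=912 g(12,2)=791 g(12,4)=495 g(12,6)=220 g(12,8)=66 g(12,10)=12 g(12,12)=1
t=13: g(13,-3)=1001 g(13,-1)=1638 g(13,1)=1703 g(13,3)=1286 g(13,5)=715 g(13,7)=286 g(13,9)=78 g(13,11)=13 g(13,13)=1
t=14: g(14,-4)=1001 g(14,-2)=2639 g(14,0)=3341 g(14,2)=2989 g(14,4)=2001 g(14,6)=1001 g(14,8)=364 g(14,10)=91 g(14,12)=14 g(14,14)=1
t=15: g(15,-3)=3640 g(15,-1)=5980 g(15,1)=6330 g(15,3)=4990 g(15,5)=3002 g(15,7)=1365 g(15,9)=455 g(15,11)=105 g(15,13)=15 g(15,15)=1
t=16: g(16,-4)=3640 g(16,-2)=9620 g(16,0)=12310 g(16,2)=11320 g(16,4)=7992 g(16,6)=4367 g(16,8)=1820 g(16,10)=560 g(16,12)=120 g(16,14)=16 g(16,16)=1
t=17: g(17,-3)=13260 g(17,-1)=21930 g(17,1)=23630 g(17,3)=19312 g(17,5)=12359 g(17,7)=6187 g(17,9)=2380 g(17,11)=680 g(17,13)=136 g(17,15)=17 g(17,17)=1
t=18: g(18,-4)=13260 g(18,-2)=35190 g(18,0)=45560 g(18,2)=42942 g(18,4)=31671 g(18,6)=18546 g(18,8)=8567 g(18,10)=3060 g(18,12)=816 g(18,14)=153 g(18,16)=18 g(18,18)=1
t=19: g(19,-3)=48450 g(19,-1)=80750 g(19,1)=88502 g(19,3)=74613 g(19,5)=50217 g(19,7)=27113 g(19,9)=11627 g(19,11)=3876 g(19,13)=969 g(19,15)=171 g(19,17)=19 g(19,19)=1
t=20: g(20,-4)=48450 g(20,-2)=129200 g(20,0)=169252 g(20,2)=163115 g(20,4)=124830 g(20,6)=77330 g(20,8)=38740 g(20,10)=15503 g(20,12)=4845 g(20,14)=1140 g(20,16)=190 g(20,18)=20 g(20,20)=1
t=21: g(21,-3)=177650 g(21,-1)=298452 g(21,1)=332367 g(21,3)=287945 g(21,5)=202160 g(21,7)=116070 g(21,9)=54243 g(21,11)=20348 g(21,13)=5985 g(21,15)=1330 g(21,17)=210 g(21,19)=21 g(21,21)=1
t=22: g(22,-4)=177650 g(22,-2)=476102 g(22,0)=630819 g(22,2)=620312 g(22,4)=490105 g(22,6)=318230 g(22,8)=170313 g(22,10)=74591 g(22,12)=26333 g(22,14)=7315 g(22,16)=1540 g(22,18)=231 g(22,20)=22 g(22,22)=1
t=23: g(23,-3)=653752 g(23,-1)=1106921 g(23,1)=1251131 g(23,3)=1110417 g(23,5)=808335 g(23,7)=488543 g(23,9)=244904 g(23,11)=100924 g(23,13)=33648 g(23,15)=8855 g(23,17)=1771 g(23,19)=253 g(23,21)=23 g(23,23)=1
t=24: g(24,-4)=653752 g(24,-2)=1760673 g(24,0)=2358052 g(24,2)=2361548 g(24,4)=1918752 g(24,6)=1296878 g(24,8)=733447 g(24,10)=345828 g(24,12)=134572 g(24,14)=42503 g(24,16)=10626 g(24,18)=2024 g(24,20)=276 g(24,22)=24 g(24,24)=1
t=25: g(25,-3)=2414425 g(25,-1)=4118725 g(25,1)=4719600 g(25,3)=4280300 g(25,5)=3215630 g(25,7)=2030325 g(25,9)=1079275 g(25,11)=480400 g(25,13)=177075 g(25,15)=53129 g(25,17)=12650 g(25,19)=2300 g(25,21)=300 g(25,23)=25 g(25,25)=1
t=26: g(26,-4)=2414425 g(26,-2)=6533150 g(26,0)=8838325 g(26,2)=8999900 g(26,4)=7495930 g(26,6)=5245955 g(26,8)=3109600 g(26,10)=1559675 g(26,12)=657475 g(26,14)=230204 g(26,16)=65779 g(26,18)=14950 g(26,20)=2600 g(26,22)=325 g(26,24)=26 g(26,26)=1
t=27: g(27,-3)=8947575 g(27,-1)=15371475 g(27,1)=17838225 g(27,3)=16495830 g(27,5)=12741885 g(27,7)=8355555 g(27,9)=4669275 g(27,11)=2217150 g(27,13)=887679 g(27,15)=295983 g(27,17)=80729 g(27,19)=17550 g(27,21)=2925 g(27,23)=351 g(27,25)=27 g(27,27)=1
t=28: g(28,-4)=8947575 g(28,-2)=24319050 g(28,0)=33209700 g(28,2)=34334055 g(28,4)=29237715 g(28,6)=21097440 g(28,8)=13024830 g(28,10)=6886425 g(28,12)=3104829 g(28,14)=1183662 g(28,16)=376712 g(28,18)=98279 g(28,20)=20475 g(28,22)=3276 g(28,24)=378 g(28,26)=28 g(28,28)=1
t=29: g(29,-3)=33266625 g(29,-1)=57528750 g(29,1)=67543755 g(29,3)=63571770 g(29,5)=50335155 g(29,7)=34122270 g(29,9)=19911255 g(29,11)=9991254 g(29,13)=4288491 g(29,15)=1560374 g(29,17)=474991 g(29,19)=118754 g(29,21)=23751 g(29,23)=3654 g(29,25)=406 g(29,27)=29 g(29,29)=1
Paths never hitting -5: Σ_s g(29,s) = 342741285
Paths hitting -5: 2^29 - 342741285 = 194129627
P = 194129627/536870912 = 194129627/536870912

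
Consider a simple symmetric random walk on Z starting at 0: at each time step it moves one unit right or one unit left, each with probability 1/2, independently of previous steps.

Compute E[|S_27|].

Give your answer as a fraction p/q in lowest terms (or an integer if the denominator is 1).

Answer: 35102025/8388608

Derivation:
S_27 takes values m ≡ 1 (mod 2) with |m| ≤ 27; P(S_27=m) = C(27,(27+m)/2)/2^27.
Total paths: 2^27 = 134217728
Distribution: P(S=-27)=1/134217728, P(S=-25)=27/134217728, P(S=-23)=351/134217728, P(S=-21)=2925/134217728, P(S=-19)=17550/134217728, P(S=-17)=80730/134217728, P(S=-15)=296010/134217728, P(S=-13)=888030/134217728, P(S=-11)=2220075/134217728, P(S=-9)=4686825/134217728, P(S=-7)=8436285/134217728, P(S=-5)=13037895/134217728, P(S=-3)=17383860/134217728, P(S=-1)=20058300/134217728, P(S=1)=20058300/134217728, P(S=3)=17383860/134217728, P(S=5)=13037895/134217728, P(S=7)=8436285/134217728, P(S=9)=4686825/134217728, P(S=11)=2220075/134217728, P(S=13)=888030/134217728, P(S=15)=296010/134217728, P(S=17)=80730/134217728, P(S=19)=17550/134217728, P(S=21)=2925/134217728, P(S=23)=351/134217728, P(S=25)=27/134217728, P(S=27)=1/134217728
E[|S_27|] = Σ_m |m|·P(S_27=m) = 561632400/134217728 = 35102025/8388608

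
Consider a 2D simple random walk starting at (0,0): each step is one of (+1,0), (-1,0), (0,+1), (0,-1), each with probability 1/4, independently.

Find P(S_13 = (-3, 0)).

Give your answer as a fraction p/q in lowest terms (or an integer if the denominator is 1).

Answer: 1656369/67108864

Derivation:
Let h be the number of horizontal steps (so 13-h are vertical). To end at (-3,0) need (h-3)/2 right-steps and ((13-h)+0)/2 up-steps.
Sum over h with 3 ≤ h ≤ 13, h ≡ 1 (mod 2), 13-h ≡ 0 (mod 2):
h=3: C(13,3)·C(3,0)·C(10,5) = 286·1·252 = 72072
h=5: C(13,5)·C(5,1)·C(8,4) = 1287·5·70 = 450450
h=7: C(13,7)·C(7,2)·C(6,3) = 1716·21·20 = 720720
h=9: C(13,9)·C(9,3)·C(4,2) = 715·84·6 = 360360
h=11: C(13,11)·C(11,4)·C(2,1) = 78·330·2 = 51480
h=13: C(13,13)·C(13,5)·C(0,0) = 1·1287·1 = 1287
Total favorable: 1656369
Total paths: 4^13 = 67108864
P = 1656369/67108864 = 1656369/67108864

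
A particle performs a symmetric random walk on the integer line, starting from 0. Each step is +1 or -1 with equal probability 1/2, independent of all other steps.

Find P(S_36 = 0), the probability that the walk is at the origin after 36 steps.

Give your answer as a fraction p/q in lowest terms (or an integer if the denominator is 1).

Answer: 2268783825/17179869184

Derivation:
To return to 0 after 36 steps: need exactly 18 steps of +1 and 18 of -1.
Favorable paths: C(36,18) = 9075135300
Total paths: 2^36 = 68719476736
P = 9075135300/68719476736 = 2268783825/17179869184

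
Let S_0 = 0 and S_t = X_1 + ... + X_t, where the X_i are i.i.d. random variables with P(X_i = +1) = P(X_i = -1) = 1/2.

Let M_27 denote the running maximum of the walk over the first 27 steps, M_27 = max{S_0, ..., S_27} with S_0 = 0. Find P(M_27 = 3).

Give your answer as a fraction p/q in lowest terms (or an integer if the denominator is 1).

Let M_27 = max(S_0,...,S_27). Use the reflection principle: for j ≥ 1, #{paths with M_27 ≥ j} = #{S_27 ≥ j} + #{S_27 ≥ j+1}.
By reflection, #{M_27 ≥ 3} = #{S_27 ≥ 3} + #{S_27 ≥ 4} = 47050564 + 29666704 = 76717268.
#{M_27 ≥ 4} = #{S_27 ≥ 4} + #{S_27 ≥ 5} = 29666704 + 29666704 = 59333408.
#{M_27 = 3} = 76717268 - 59333408 = 17383860.
P(M_27 = 3) = 17383860/134217728 = 4345965/33554432

Answer: 4345965/33554432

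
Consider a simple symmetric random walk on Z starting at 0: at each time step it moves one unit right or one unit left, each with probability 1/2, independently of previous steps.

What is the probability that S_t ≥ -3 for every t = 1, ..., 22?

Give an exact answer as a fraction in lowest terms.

Answer: 156009/262144

Derivation:
Let f(t,s) = #length-t paths at position s with S_1..S_t all ≥ -3.
f(t,s) = f(t-1,s-1) + f(t-1,s+1) for s ≥ -3; f(t,s) = 0 for s < -3.
t=0: f(0,0)=1
t=1: f(1,-1)=1 f(1,1)=1
t=2: f(2,-2)=1 f(2,0)=2 f(2,2)=1
t=3: f(3,-3)=1 f(3,-1)=3 f(3,1)=3 f(3,3)=1
t=4: f(4,-2)=4 f(4,0)=6 f(4,2)=4 f(4,4)=1
t=5: f(5,-3)=4 f(5,-1)=10 f(5,1)=10 f(5,3)=5 f(5,5)=1
t=6: f(6,-2)=14 f(6,0)=20 f(6,2)=15 f(6,4)=6 f(6,6)=1
t=7: f(7,-3)=14 f(7,-1)=34 f(7,1)=35 f(7,3)=21 f(7,5)=7 f(7,7)=1
t=8: f(8,-2)=48 f(8,0)=69 f(8,2)=56 f(8,4)=28 f(8,6)=8 f(8,8)=1
t=9: f(9,-3)=48 f(9,-1)=117 f(9,1)=125 f(9,3)=84 f(9,5)=36 f(9,7)=9 f(9,9)=1
t=10: f(10,-2)=165 f(10,0)=242 f(10,2)=209 f(10,4)=120 f(10,6)=45 f(10,8)=10 f(10,10)=1
t=11: f(11,-3)=165 f(11,-1)=407 f(11,1)=451 f(11,3)=329 f(11,5)=165 f(11,7)=55 f(11,9)=11 f(11,11)=1
t=12: f(12,-2)=572 f(12,0)=858 f(12,2)=780 f(12,4)=494 f(12,6)=220 f(12,8)=66 f(12,10)=12 f(12,12)=1
t=13: f(13,-3)=572 f(13,-1)=1430 f(13,1)=1638 f(13,3)=1274 f(13,5)=714 f(13,7)=286 f(13,9)=78 f(13,11)=13 f(13,13)=1
t=14: f(14,-2)=2002 f(14,0)=3068 f(14,2)=2912 f(14,4)=1988 f(14,6)=1000 f(14,8)=364 f(14,10)=91 f(14,12)=14 f(14,14)=1
t=15: f(15,-3)=2002 f(15,-1)=5070 f(15,1)=5980 f(15,3)=4900 f(15,5)=2988 f(15,7)=1364 f(15,9)=455 f(15,11)=105 f(15,13)=15 f(15,15)=1
t=16: f(16,-2)=7072 f(16,0)=11050 f(16,2)=10880 f(16,4)=7888 f(16,6)=4352 f(16,8)=1819 f(16,10)=560 f(16,12)=120 f(16,14)=16 f(16,16)=1
t=17: f(17,-3)=7072 f(17,-1)=18122 f(17,1)=21930 f(17,3)=18768 f(17,5)=12240 f(17,7)=6171 f(17,9)=2379 f(17,11)=680 f(17,13)=136 f(17,15)=17 f(17,17)=1
t=18: f(18,-2)=25194 f(18,0)=40052 f(18,2)=40698 f(18,4)=31008 f(18,6)=18411 f(18,8)=8550 f(18,10)=3059 f(18,12)=816 f(18,14)=153 f(18,16)=18 f(18,18)=1
t=19: f(19,-3)=25194 f(19,-1)=65246 f(19,1)=80750 f(19,3)=71706 f(19,5)=49419 f(19,7)=26961 f(19,9)=11609 f(19,11)=3875 f(19,13)=969 f(19,15)=171 f(19,17)=19 f(19,19)=1
t=20: f(20,-2)=90440 f(20,0)=145996 f(20,2)=152456 f(20,4)=121125 f(20,6)=76380 f(20,8)=38570 f(20,10)=15484 f(20,12)=4844 f(20,14)=1140 f(20,16)=190 f(20,18)=20 f(20,20)=1
t=21: f(21,-3)=90440 f(21,-1)=236436 f(21,1)=298452 f(21,3)=273581 f(21,5)=197505 f(21,7)=114950 f(21,9)=54054 f(21,11)=20328 f(21,13)=5984 f(21,15)=1330 f(21,17)=210 f(21,19)=21 f(21,21)=1
t=22: f(22,-2)=326876 f(22,0)=534888 f(22,2)=572033 f(22,4)=471086 f(22,6)=312455 f(22,8)=169004 f(22,10)=74382 f(22,12)=26312 f(22,14)=7314 f(22,16)=1540 f(22,18)=231 f(22,20)=22 f(22,22)=1
Σ_s f(22,s) = 2496144
P = 2496144/4194304 = 156009/262144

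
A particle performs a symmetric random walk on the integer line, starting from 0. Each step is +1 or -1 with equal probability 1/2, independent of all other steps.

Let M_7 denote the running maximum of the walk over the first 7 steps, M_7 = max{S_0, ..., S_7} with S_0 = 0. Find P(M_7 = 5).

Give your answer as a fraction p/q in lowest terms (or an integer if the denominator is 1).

Let M_7 = max(S_0,...,S_7). Use the reflection principle: for j ≥ 1, #{paths with M_7 ≥ j} = #{S_7 ≥ j} + #{S_7 ≥ j+1}.
By reflection, #{M_7 ≥ 5} = #{S_7 ≥ 5} + #{S_7 ≥ 6} = 8 + 1 = 9.
#{M_7 ≥ 6} = #{S_7 ≥ 6} + #{S_7 ≥ 7} = 1 + 1 = 2.
#{M_7 = 5} = 9 - 2 = 7.
P(M_7 = 5) = 7/128 = 7/128

Answer: 7/128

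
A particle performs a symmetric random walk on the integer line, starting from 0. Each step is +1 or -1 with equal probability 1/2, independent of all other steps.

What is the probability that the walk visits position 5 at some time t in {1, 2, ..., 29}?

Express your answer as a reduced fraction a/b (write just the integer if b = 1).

Answer: 194129627/536870912

Derivation:
Count via complement. Let g(t,s) = #length-t paths at position s with S_1..S_t all ≠ 5.
g(t,s) = g(t-1,s-1) + g(t-1,s+1) for s ≠ 5; g(t,5) = 0.
t=0: g(0,0)=1
t=1: g(1,-1)=1 g(1,1)=1
t=2: g(2,-2)=1 g(2,0)=2 g(2,2)=1
t=3: g(3,-3)=1 g(3,-1)=3 g(3,1)=3 g(3,3)=1
t=4: g(4,-4)=1 g(4,-2)=4 g(4,0)=6 g(4,2)=4 g(4,4)=1
t=5: g(5,-5)=1 g(5,-3)=5 g(5,-1)=10 g(5,1)=10 g(5,3)=5
t=6: g(6,-6)=1 g(6,-4)=6 g(6,-2)=15 g(6,0)=20 g(6,2)=15 g(6,4)=5
t=7: g(7,-7)=1 g(7,-5)=7 g(7,-3)=21 g(7,-1)=35 g(7,1)=35 g(7,3)=20
t=8: g(8,-8)=1 g(8,-6)=8 g(8,-4)=28 g(8,-2)=56 g(8,0)=70 g(8,2)=55 g(8,4)=20
t=9: g(9,-9)=1 g(9,-7)=9 g(9,-5)=36 g(9,-3)=84 g(9,-1)=126 g(9,1)=125 g(9,3)=75
t=10: g(10,-10)=1 g(10,-8)=10 g(10,-6)=45 g(10,-4)=120 g(10,-2)=210 g(10,0)=251 g(10,2)=200 g(10,4)=75
t=11: g(11,-11)=1 g(11,-9)=11 g(11,-7)=55 g(11,-5)=165 g(11,-3)=330 g(11,-1)=461 g(11,1)=451 g(11,3)=275
t=12: g(12,-12)=1 g(12,-10)=12 g(12,-8)=66 g(12,-6)=220 g(12,-4)=495 g(12,-2)=791 g(12,0)=912 g(12,2)=726 g(12,4)=275
t=13: g(13,-13)=1 g(13,-11)=13 g(13,-9)=78 g(13,-7)=286 g(13,-5)=715 g(13,-3)=1286 g(13,-1)=1703 g(13,1)=1638 g(13,3)=1001
t=14: g(14,-14)=1 g(14,-12)=14 g(14,-10)=91 g(14,-8)=364 g(14,-6)=1001 g(14,-4)=2001 g(14,-2)=2989 g(14,0)=3341 g(14,2)=2639 g(14,4)=1001
t=15: g(15,-15)=1 g(15,-13)=15 g(15,-11)=105 g(15,-9)=455 g(15,-7)=1365 g(15,-5)=3002 g(15,-3)=4990 g(15,-1)=6330 g(15,1)=5980 g(15,3)=3640
t=16: g(16,-16)=1 g(16,-14)=16 g(16,-12)=120 g(16,-10)=560 g(16,-8)=1820 g(16,-6)=4367 g(16,-4)=7992 g(16,-2)=11320 g(16,0)=12310 g(16,2)=9620 g(16,4)=3640
t=17: g(17,-17)=1 g(17,-15)=17 g(17,-13)=136 g(17,-11)=680 g(17,-9)=2380 g(17,-7)=6187 g(17,-5)=12359 g(17,-3)=19312 g(17,-1)=23630 g(17,1)=21930 g(17,3)=13260
t=18: g(18,-18)=1 g(18,-16)=18 g(18,-14)=153 g(18,-12)=816 g(18,-10)=3060 g(18,-8)=8567 g(18,-6)=18546 g(18,-4)=31671 g(18,-2)=42942 g(18,0)=45560 g(18,2)=35190 g(18,4)=13260
t=19: g(19,-19)=1 g(19,-17)=19 g(19,-15)=171 g(19,-13)=969 g(19,-11)=3876 g(19,-9)=11627 g(19,-7)=27113 g(19,-5)=50217 g(19,-3)=74613 g(19,-1)=88502 g(19,1)=80750 g(19,3)=48450
t=20: g(20,-20)=1 g(20,-18)=20 g(20,-16)=190 g(20,-14)=1140 g(20,-12)=4845 g(20,-10)=15503 g(20,-8)=38740 g(20,-6)=77330 g(20,-4)=124830 g(20,-2)=163115 g(20,0)=169252 g(20,2)=129200 g(20,4)=48450
t=21: g(21,-21)=1 g(21,-19)=21 g(21,-17)=210 g(21,-15)=1330 g(21,-13)=5985 g(21,-11)=20348 g(21,-9)=54243 g(21,-7)=116070 g(21,-5)=202160 g(21,-3)=287945 g(21,-1)=332367 g(21,1)=298452 g(21,3)=177650
t=22: g(22,-22)=1 g(22,-20)=22 g(22,-18)=231 g(22,-16)=1540 g(22,-14)=7315 g(22,-12)=26333 g(22,-10)=74591 g(22,-8)=170313 g(22,-6)=318230 g(22,-4)=490105 g(22,-2)=620312 g(22,0)=630819 g(22,2)=476102 g(22,4)=177650
t=23: g(23,-23)=1 g(23,-21)=23 g(23,-19)=253 g(23,-17)=1771 g(23,-15)=8855 g(23,-13)=33648 g(23,-11)=100924 g(23,-9)=244904 g(23,-7)=488543 g(23,-5)=808335 g(23,-3)=1110417 g(23,-1)=1251131 g(23,1)=1106921 g(23,3)=653752
t=24: g(24,-24)=1 g(24,-22)=24 g(24,-20)=276 g(24,-18)=2024 g(24,-16)=10626 g(24,-14)=42503 g(24,-12)=134572 g(24,-10)=345828 g(24,-8)=733447 g(24,-6)=1296878 g(24,-4)=1918752 g(24,-2)=2361548 g(24,0)=2358052 g(24,2)=1760673 g(24,4)=653752
t=25: g(25,-25)=1 g(25,-23)=25 g(25,-21)=300 g(25,-19)=2300 g(25,-17)=12650 g(25,-15)=53129 g(25,-13)=177075 g(25,-11)=480400 g(25,-9)=1079275 g(25,-7)=2030325 g(25,-5)=3215630 g(25,-3)=4280300 g(25,-1)=4719600 g(25,1)=4118725 g(25,3)=2414425
t=26: g(26,-26)=1 g(26,-24)=26 g(26,-22)=325 g(26,-20)=2600 g(26,-18)=14950 g(26,-16)=65779 g(26,-14)=230204 g(26,-12)=657475 g(26,-10)=1559675 g(26,-8)=3109600 g(26,-6)=5245955 g(26,-4)=7495930 g(26,-2)=8999900 g(26,0)=8838325 g(26,2)=6533150 g(26,4)=2414425
t=27: g(27,-27)=1 g(27,-25)=27 g(27,-23)=351 g(27,-21)=2925 g(27,-19)=17550 g(27,-17)=80729 g(27,-15)=295983 g(27,-13)=887679 g(27,-11)=2217150 g(27,-9)=4669275 g(27,-7)=8355555 g(27,-5)=12741885 g(27,-3)=16495830 g(27,-1)=17838225 g(27,1)=15371475 g(27,3)=8947575
t=28: g(28,-28)=1 g(28,-26)=28 g(28,-24)=378 g(28,-22)=3276 g(28,-20)=20475 g(28,-18)=98279 g(28,-16)=376712 g(28,-14)=1183662 g(28,-12)=3104829 g(28,-10)=6886425 g(28,-8)=13024830 g(28,-6)=21097440 g(28,-4)=29237715 g(28,-2)=34334055 g(28,0)=33209700 g(28,2)=24319050 g(28,4)=8947575
t=29: g(29,-29)=1 g(29,-27)=29 g(29,-25)=406 g(29,-23)=3654 g(29,-21)=23751 g(29,-19)=118754 g(29,-17)=474991 g(29,-15)=1560374 g(29,-13)=4288491 g(29,-11)=9991254 g(29,-9)=19911255 g(29,-7)=34122270 g(29,-5)=50335155 g(29,-3)=63571770 g(29,-1)=67543755 g(29,1)=57528750 g(29,3)=33266625
Paths never hitting 5: Σ_s g(29,s) = 342741285
Paths hitting 5: 2^29 - 342741285 = 194129627
P = 194129627/536870912 = 194129627/536870912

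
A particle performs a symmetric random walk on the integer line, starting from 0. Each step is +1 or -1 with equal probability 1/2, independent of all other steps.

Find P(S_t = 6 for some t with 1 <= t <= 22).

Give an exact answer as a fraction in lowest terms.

Count via complement. Let g(t,s) = #length-t paths at position s with S_1..S_t all ≠ 6.
g(t,s) = g(t-1,s-1) + g(t-1,s+1) for s ≠ 6; g(t,6) = 0.
t=0: g(0,0)=1
t=1: g(1,-1)=1 g(1,1)=1
t=2: g(2,-2)=1 g(2,0)=2 g(2,2)=1
t=3: g(3,-3)=1 g(3,-1)=3 g(3,1)=3 g(3,3)=1
t=4: g(4,-4)=1 g(4,-2)=4 g(4,0)=6 g(4,2)=4 g(4,4)=1
t=5: g(5,-5)=1 g(5,-3)=5 g(5,-1)=10 g(5,1)=10 g(5,3)=5 g(5,5)=1
t=6: g(6,-6)=1 g(6,-4)=6 g(6,-2)=15 g(6,0)=20 g(6,2)=15 g(6,4)=6
t=7: g(7,-7)=1 g(7,-5)=7 g(7,-3)=21 g(7,-1)=35 g(7,1)=35 g(7,3)=21 g(7,5)=6
t=8: g(8,-8)=1 g(8,-6)=8 g(8,-4)=28 g(8,-2)=56 g(8,0)=70 g(8,2)=56 g(8,4)=27
t=9: g(9,-9)=1 g(9,-7)=9 g(9,-5)=36 g(9,-3)=84 g(9,-1)=126 g(9,1)=126 g(9,3)=83 g(9,5)=27
t=10: g(10,-10)=1 g(10,-8)=10 g(10,-6)=45 g(10,-4)=120 g(10,-2)=210 g(10,0)=252 g(10,2)=209 g(10,4)=110
t=11: g(11,-11)=1 g(11,-9)=11 g(11,-7)=55 g(11,-5)=165 g(11,-3)=330 g(11,-1)=462 g(11,1)=461 g(11,3)=319 g(11,5)=110
t=12: g(12,-12)=1 g(12,-10)=12 g(12,-8)=66 g(12,-6)=220 g(12,-4)=495 g(12,-2)=792 g(12,0)=923 g(12,2)=780 g(12,4)=429
t=13: g(13,-13)=1 g(13,-11)=13 g(13,-9)=78 g(13,-7)=286 g(13,-5)=715 g(13,-3)=1287 g(13,-1)=1715 g(13,1)=1703 g(13,3)=1209 g(13,5)=429
t=14: g(14,-14)=1 g(14,-12)=14 g(14,-10)=91 g(14,-8)=364 g(14,-6)=1001 g(14,-4)=2002 g(14,-2)=3002 g(14,0)=3418 g(14,2)=2912 g(14,4)=1638
t=15: g(15,-15)=1 g(15,-13)=15 g(15,-11)=105 g(15,-9)=455 g(15,-7)=1365 g(15,-5)=3003 g(15,-3)=5004 g(15,-1)=6420 g(15,1)=6330 g(15,3)=4550 g(15,5)=1638
t=16: g(16,-16)=1 g(16,-14)=16 g(16,-12)=120 g(16,-10)=560 g(16,-8)=1820 g(16,-6)=4368 g(16,-4)=8007 g(16,-2)=11424 g(16,0)=12750 g(16,2)=10880 g(16,4)=6188
t=17: g(17,-17)=1 g(17,-15)=17 g(17,-13)=136 g(17,-11)=680 g(17,-9)=2380 g(17,-7)=6188 g(17,-5)=12375 g(17,-3)=19431 g(17,-1)=24174 g(17,1)=23630 g(17,3)=17068 g(17,5)=6188
t=18: g(18,-18)=1 g(18,-16)=18 g(18,-14)=153 g(18,-12)=816 g(18,-10)=3060 g(18,-8)=8568 g(18,-6)=18563 g(18,-4)=31806 g(18,-2)=43605 g(18,0)=47804 g(18,2)=40698 g(18,4)=23256
t=19: g(19,-19)=1 g(19,-17)=19 g(19,-15)=171 g(19,-13)=969 g(19,-11)=3876 g(19,-9)=11628 g(19,-7)=27131 g(19,-5)=50369 g(19,-3)=75411 g(19,-1)=91409 g(19,1)=88502 g(19,3)=63954 g(19,5)=23256
t=20: g(20,-20)=1 g(20,-18)=20 g(20,-16)=190 g(20,-14)=1140 g(20,-12)=4845 g(20,-10)=15504 g(20,-8)=38759 g(20,-6)=77500 g(20,-4)=125780 g(20,-2)=166820 g(20,0)=179911 g(20,2)=152456 g(20,4)=87210
t=21: g(21,-21)=1 g(21,-19)=21 g(21,-17)=210 g(21,-15)=1330 g(21,-13)=5985 g(21,-11)=20349 g(21,-9)=54263 g(21,-7)=116259 g(21,-5)=203280 g(21,-3)=292600 g(21,-1)=346731 g(21,1)=332367 g(21,3)=239666 g(21,5)=87210
t=22: g(22,-22)=1 g(22,-20)=22 g(22,-18)=231 g(22,-16)=1540 g(22,-14)=7315 g(22,-12)=26334 g(22,-10)=74612 g(22,-8)=170522 g(22,-6)=319539 g(22,-4)=495880 g(22,-2)=639331 g(22,0)=679098 g(22,2)=572033 g(22,4)=326876
Paths never hitting 6: Σ_s g(22,s) = 3313334
Paths hitting 6: 2^22 - 3313334 = 880970
P = 880970/4194304 = 440485/2097152

Answer: 440485/2097152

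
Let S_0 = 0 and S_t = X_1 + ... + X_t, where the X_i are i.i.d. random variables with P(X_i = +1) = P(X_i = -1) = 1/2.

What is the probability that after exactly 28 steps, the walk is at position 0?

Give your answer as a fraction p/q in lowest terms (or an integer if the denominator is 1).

Answer: 5014575/33554432

Derivation:
To return to 0 after 28 steps: need exactly 14 steps of +1 and 14 of -1.
Favorable paths: C(28,14) = 40116600
Total paths: 2^28 = 268435456
P = 40116600/268435456 = 5014575/33554432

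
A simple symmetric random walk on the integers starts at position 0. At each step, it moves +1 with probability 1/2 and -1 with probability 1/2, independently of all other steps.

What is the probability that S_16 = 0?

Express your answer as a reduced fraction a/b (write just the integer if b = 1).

Answer: 6435/32768

Derivation:
To return to 0 after 16 steps: need exactly 8 steps of +1 and 8 of -1.
Favorable paths: C(16,8) = 12870
Total paths: 2^16 = 65536
P = 12870/65536 = 6435/32768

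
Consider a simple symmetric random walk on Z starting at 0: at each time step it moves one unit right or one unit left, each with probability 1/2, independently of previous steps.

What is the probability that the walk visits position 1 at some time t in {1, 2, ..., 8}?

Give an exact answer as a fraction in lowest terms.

Count via complement. Let g(t,s) = #length-t paths at position s with S_1..S_t all ≠ 1.
g(t,s) = g(t-1,s-1) + g(t-1,s+1) for s ≠ 1; g(t,1) = 0.
t=0: g(0,0)=1
t=1: g(1,-1)=1
t=2: g(2,-2)=1 g(2,0)=1
t=3: g(3,-3)=1 g(3,-1)=2
t=4: g(4,-4)=1 g(4,-2)=3 g(4,0)=2
t=5: g(5,-5)=1 g(5,-3)=4 g(5,-1)=5
t=6: g(6,-6)=1 g(6,-4)=5 g(6,-2)=9 g(6,0)=5
t=7: g(7,-7)=1 g(7,-5)=6 g(7,-3)=14 g(7,-1)=14
t=8: g(8,-8)=1 g(8,-6)=7 g(8,-4)=20 g(8,-2)=28 g(8,0)=14
Paths never hitting 1: Σ_s g(8,s) = 70
Paths hitting 1: 2^8 - 70 = 186
P = 186/256 = 93/128

Answer: 93/128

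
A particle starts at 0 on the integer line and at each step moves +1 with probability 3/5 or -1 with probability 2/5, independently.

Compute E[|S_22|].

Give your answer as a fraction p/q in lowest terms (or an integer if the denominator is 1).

Answer: 12462254607272206/2384185791015625

Derivation:
S_22 takes values m ≡ 0 (mod 2) with |m| ≤ 22; P(S_22=m) = C(22,(22+m)/2) · (3/5)^((22+m)/2) · (2/5)^((22-m)/2).
Distribution: P(S=-22)=4194304/2384185791015625, P(S=-20)=138412032/2384185791015625, P(S=-18)=2179989504/2384185791015625, P(S=-16)=4359979008/476837158203125, P(S=-14)=31064850432/476837158203125, P(S=-12)=838750961664/2384185791015625, P(S=-10)=3564691587072/2384185791015625, P(S=-8)=12221799727104/2384185791015625, P(S=-6)=6874762346496/476837158203125, P(S=-4)=16041112141824/476837158203125, P(S=-2)=156400843382784/2384185791015625, P(S=0)=255928652808192/2384185791015625, P(S=2)=351901897611264/2384185791015625, P(S=4)=81208130217984/476837158203125, P(S=6)=78307839853056/476837158203125, P(S=8)=313231359412224/2384185791015625, P(S=10)=205558079614272/2384185791015625, P(S=12)=108824865678144/2384185791015625, P(S=14)=9068738806512/476837158203125, P(S=16)=2863812254688/476837158203125, P(S=18)=3221788786524/2384185791015625, P(S=20)=460255540932/2384185791015625, P(S=22)=31381059609/2384185791015625
E[|S_22|] = Σ_m |m|·P(S_22=m) = 12462254607272206/2384185791015625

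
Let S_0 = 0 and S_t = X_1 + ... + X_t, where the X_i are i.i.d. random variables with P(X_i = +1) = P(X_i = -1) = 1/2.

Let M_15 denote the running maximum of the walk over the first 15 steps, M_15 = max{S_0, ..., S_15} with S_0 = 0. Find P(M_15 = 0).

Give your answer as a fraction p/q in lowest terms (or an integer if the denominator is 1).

Answer: 6435/32768

Derivation:
Let M_15 = max(S_0,...,S_15). Use the reflection principle: for j ≥ 1, #{paths with M_15 ≥ j} = #{S_15 ≥ j} + #{S_15 ≥ j+1}.
P(M_15 ≥ 0) = 1 since S_0 = 0, so #{M_15 ≥ 0} = 32768.
#{M_15 ≥ 1} = #{S_15 ≥ 1} + #{S_15 ≥ 2} = 16384 + 9949 = 26333.
#{M_15 = 0} = 32768 - 26333 = 6435.
P(M_15 = 0) = 6435/32768 = 6435/32768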